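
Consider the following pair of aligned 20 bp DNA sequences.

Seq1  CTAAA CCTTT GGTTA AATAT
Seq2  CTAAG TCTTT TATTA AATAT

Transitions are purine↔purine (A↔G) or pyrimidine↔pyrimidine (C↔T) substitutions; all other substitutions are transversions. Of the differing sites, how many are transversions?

1

Mismatches occur at site 5 (A↔G, transition), site 6 (C↔T, transition), site 11 (G↔T, transversion), site 12 (G↔A, transition).
Of the 4 differences, 3 transitions and 1 transversion, so the answer is 1.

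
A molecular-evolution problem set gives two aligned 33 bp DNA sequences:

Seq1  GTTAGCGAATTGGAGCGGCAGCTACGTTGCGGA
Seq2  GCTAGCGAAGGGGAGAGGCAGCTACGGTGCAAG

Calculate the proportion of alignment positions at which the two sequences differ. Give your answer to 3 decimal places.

The sequences differ at positions 2 (T/C), 10 (T/G), 11 (T/G), 16 (C/A), 27 (T/G), 31 (G/A), 32 (G/A), 33 (A/G).
There are 8 differences over 33 sites, so p = 8/33 = 0.242.

0.242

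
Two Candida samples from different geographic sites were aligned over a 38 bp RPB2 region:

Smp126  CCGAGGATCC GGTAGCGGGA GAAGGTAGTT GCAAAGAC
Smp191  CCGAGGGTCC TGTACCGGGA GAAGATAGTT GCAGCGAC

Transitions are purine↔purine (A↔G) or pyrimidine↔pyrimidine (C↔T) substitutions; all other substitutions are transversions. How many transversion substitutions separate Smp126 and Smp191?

3

Mismatches occur at site 7 (A/G, transition), site 11 (G/T, transversion), site 15 (G/C, transversion), site 25 (G/A, transition), site 34 (A/G, transition), site 35 (A/C, transversion).
Of the 6 differences, 3 transitions and 3 transversions, so the answer is 3.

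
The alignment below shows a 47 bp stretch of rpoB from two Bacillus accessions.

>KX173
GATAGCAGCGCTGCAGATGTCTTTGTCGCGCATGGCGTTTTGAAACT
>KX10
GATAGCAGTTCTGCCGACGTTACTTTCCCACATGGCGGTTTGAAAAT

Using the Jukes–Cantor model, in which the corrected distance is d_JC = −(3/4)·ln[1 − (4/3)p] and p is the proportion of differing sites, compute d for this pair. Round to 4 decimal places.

0.3121

Differing sites — 9:C/T; 10:G/T; 15:A/C; 18:T/C; 21:C/T; 22:T/A; 23:T/C; 25:G/T; 28:G/C; 30:G/A; 38:T/G; 46:C/A.
p = 12/47 = 0.255319.
d = −0.75 · ln(1 − (4/3)·0.255319) = −0.75 · ln(0.659575) = −0.75 · (-0.416160) = 0.3121.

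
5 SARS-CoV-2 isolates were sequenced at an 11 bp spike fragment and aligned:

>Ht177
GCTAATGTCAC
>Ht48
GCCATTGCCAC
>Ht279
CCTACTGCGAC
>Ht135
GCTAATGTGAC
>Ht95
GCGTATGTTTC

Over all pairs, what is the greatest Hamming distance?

Pairwise Hamming distances:
  Ht177 vs Ht48: 3
  Ht177 vs Ht279: 4
  Ht177 vs Ht135: 1
  Ht177 vs Ht95: 4
  Ht48 vs Ht279: 4
  Ht48 vs Ht135: 4
  Ht48 vs Ht95: 6
  Ht279 vs Ht135: 3
  Ht279 vs Ht95: 7
  Ht135 vs Ht95: 4
The largest is 7, between Ht279 and Ht95.

7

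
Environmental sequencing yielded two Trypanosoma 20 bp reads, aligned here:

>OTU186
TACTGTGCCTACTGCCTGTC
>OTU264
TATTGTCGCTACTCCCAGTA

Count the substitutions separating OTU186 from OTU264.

The sequences differ at positions 3 (C/T), 7 (G/C), 8 (C/G), 14 (G/C), 17 (T/A), 20 (C/A).
That gives 6 mismatches out of 20 aligned sites, so the Hamming distance is 6.

6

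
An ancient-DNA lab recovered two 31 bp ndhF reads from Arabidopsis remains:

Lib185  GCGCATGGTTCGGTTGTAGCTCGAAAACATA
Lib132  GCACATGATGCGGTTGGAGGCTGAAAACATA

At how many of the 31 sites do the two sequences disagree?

Differing sites — 3:G/A; 8:G/A; 10:T/G; 17:T/G; 20:C/G; 21:T/C; 22:C/T.
That gives 7 mismatches out of 31 aligned sites, so the Hamming distance is 7.

7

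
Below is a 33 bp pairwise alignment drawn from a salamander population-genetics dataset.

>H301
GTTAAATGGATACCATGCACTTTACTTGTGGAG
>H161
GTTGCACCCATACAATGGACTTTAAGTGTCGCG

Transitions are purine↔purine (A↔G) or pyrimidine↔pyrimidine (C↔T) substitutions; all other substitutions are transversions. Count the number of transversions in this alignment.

Differing sites — 4:A/G (Ti); 5:A/C (Tv); 7:T/C (Ti); 8:G/C (Tv); 9:G/C (Tv); 14:C/A (Tv); 18:C/G (Tv); 25:C/A (Tv); 26:T/G (Tv); 30:G/C (Tv); 32:A/C (Tv).
Of the 11 differences, 2 transitions and 9 transversions, so the answer is 9.

9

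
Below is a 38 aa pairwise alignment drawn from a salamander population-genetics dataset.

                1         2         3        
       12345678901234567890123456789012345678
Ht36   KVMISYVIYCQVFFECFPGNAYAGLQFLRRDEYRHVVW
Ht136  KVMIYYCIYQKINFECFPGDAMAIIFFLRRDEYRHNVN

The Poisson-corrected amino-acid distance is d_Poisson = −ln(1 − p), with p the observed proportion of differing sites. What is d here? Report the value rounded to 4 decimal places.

0.4187

Differing sites — 5:S/Y; 7:V/C; 10:C/Q; 11:Q/K; 12:V/I; 13:F/N; 20:N/D; 22:Y/M; 24:G/I; 25:L/I; 26:Q/F; 36:V/N; 38:W/N.
p = 13/38 = 0.342105.
d = −ln(1 − 0.342105) = −ln(0.657895) = 0.4187.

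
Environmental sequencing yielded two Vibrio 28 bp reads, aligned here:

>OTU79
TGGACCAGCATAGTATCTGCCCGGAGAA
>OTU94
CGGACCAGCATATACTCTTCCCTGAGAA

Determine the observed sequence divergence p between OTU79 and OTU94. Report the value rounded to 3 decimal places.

Differing sites — 1:T/C; 13:G/T; 14:T/A; 15:A/C; 19:G/T; 23:G/T.
There are 6 differences over 28 sites, so p = 6/28 = 0.214.

0.214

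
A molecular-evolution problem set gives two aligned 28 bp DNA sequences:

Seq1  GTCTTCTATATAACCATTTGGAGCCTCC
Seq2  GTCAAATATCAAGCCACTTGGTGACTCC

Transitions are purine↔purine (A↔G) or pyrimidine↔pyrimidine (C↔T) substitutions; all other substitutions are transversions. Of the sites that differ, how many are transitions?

2

The sequences differ at positions 4 (T/A, transversion), 5 (T/A, transversion), 6 (C/A, transversion), 10 (A/C, transversion), 11 (T/A, transversion), 13 (A/G, transition), 17 (T/C, transition), 22 (A/T, transversion), 24 (C/A, transversion).
Of the 9 differences, 2 transitions and 7 transversions, so the answer is 2.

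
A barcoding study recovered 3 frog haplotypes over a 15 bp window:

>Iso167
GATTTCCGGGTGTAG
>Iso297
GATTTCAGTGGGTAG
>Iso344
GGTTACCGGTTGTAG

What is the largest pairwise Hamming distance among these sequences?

Pairwise Hamming distances:
  Iso167 vs Iso297: 3
  Iso167 vs Iso344: 3
  Iso297 vs Iso344: 6
The largest is 6, between Iso297 and Iso344.

6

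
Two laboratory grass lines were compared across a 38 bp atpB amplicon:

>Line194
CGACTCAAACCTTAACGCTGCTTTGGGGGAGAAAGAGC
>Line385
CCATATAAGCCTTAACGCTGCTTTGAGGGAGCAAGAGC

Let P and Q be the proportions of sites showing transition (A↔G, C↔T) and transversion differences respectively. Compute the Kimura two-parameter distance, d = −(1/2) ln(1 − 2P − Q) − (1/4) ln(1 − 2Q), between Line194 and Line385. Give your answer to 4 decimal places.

The sequences differ at positions 2 (G/C, transversion), 4 (C/T, transition), 5 (T/A, transversion), 6 (C/T, transition), 9 (A/G, transition), 26 (G/A, transition), 32 (A/C, transversion).
Of the 7 differences, 4 transitions and 3 transversions over 38 sites: P = 4/38 = 0.105263, Q = 3/38 = 0.078947.
d = −0.5·ln(0.710527) − 0.25·ln(0.842106) = −0.5·(-0.341748) − 0.25·(-0.171849) = 0.2138.

0.2138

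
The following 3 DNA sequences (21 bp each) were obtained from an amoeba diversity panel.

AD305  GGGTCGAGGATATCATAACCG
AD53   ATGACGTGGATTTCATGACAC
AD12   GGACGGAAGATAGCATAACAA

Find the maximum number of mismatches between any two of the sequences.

Pairwise Hamming distances:
  AD305 vs AD53: 8
  AD305 vs AD12: 7
  AD53 vs AD12: 11
The largest is 11, between AD53 and AD12.

11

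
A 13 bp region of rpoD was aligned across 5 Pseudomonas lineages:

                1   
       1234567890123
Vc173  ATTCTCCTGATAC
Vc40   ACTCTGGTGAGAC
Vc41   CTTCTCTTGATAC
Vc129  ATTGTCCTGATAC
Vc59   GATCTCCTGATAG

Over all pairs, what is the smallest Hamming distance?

Pairwise Hamming distances:
  Vc173 vs Vc40: 4
  Vc173 vs Vc41: 2
  Vc173 vs Vc129: 1
  Vc173 vs Vc59: 3
  Vc40 vs Vc41: 5
  Vc40 vs Vc129: 5
  Vc40 vs Vc59: 6
  Vc41 vs Vc129: 3
  Vc41 vs Vc59: 4
  Vc129 vs Vc59: 4
The smallest is 1, between Vc173 and Vc129.

1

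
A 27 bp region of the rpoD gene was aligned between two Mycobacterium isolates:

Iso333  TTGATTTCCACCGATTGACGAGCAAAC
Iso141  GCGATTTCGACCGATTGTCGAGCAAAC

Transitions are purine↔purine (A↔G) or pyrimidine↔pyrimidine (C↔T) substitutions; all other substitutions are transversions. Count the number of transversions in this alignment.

3

The sequences differ at positions 1 (T/G, transversion), 2 (T/C, transition), 9 (C/G, transversion), 18 (A/T, transversion).
Of the 4 differences, 1 transition and 3 transversions, so the answer is 3.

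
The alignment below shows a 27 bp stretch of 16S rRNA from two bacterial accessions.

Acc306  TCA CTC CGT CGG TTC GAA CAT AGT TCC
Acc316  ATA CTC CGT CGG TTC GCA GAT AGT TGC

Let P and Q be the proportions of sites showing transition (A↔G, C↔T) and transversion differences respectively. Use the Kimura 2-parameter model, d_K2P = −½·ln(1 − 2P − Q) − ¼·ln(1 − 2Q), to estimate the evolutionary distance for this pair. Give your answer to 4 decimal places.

The sequences differ at positions 1 (T/A, transversion), 2 (C/T, transition), 17 (A/C, transversion), 19 (C/G, transversion), 26 (C/G, transversion).
Of the 5 differences, 1 transition and 4 transversions over 27 sites: P = 1/27 = 0.037037, Q = 4/27 = 0.148148.
d = −0.5·ln(0.777778) − 0.25·ln(0.703704) = −0.5·(-0.251314) − 0.25·(-0.351397) = 0.2135.

0.2135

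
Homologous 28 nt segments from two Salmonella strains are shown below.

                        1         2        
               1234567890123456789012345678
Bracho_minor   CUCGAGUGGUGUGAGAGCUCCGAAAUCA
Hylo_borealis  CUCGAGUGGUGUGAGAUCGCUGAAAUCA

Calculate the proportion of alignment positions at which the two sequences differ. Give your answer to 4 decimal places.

0.1071

Differing sites — 17:G/U; 19:U/G; 21:C/U.
There are 3 differences over 28 sites, so p = 3/28 = 0.1071.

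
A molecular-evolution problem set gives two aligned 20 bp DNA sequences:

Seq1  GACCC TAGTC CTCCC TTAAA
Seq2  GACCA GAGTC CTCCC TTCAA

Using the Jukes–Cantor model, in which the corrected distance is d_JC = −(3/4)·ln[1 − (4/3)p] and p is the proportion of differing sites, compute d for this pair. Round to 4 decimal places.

The sequences differ at positions 5 (C/A), 6 (T/G), 18 (A/C).
p = 3/20 = 0.150000.
d = −0.75 · ln(1 − (4/3)·0.150000) = −0.75 · ln(0.800000) = −0.75 · (-0.223144) = 0.1674.

0.1674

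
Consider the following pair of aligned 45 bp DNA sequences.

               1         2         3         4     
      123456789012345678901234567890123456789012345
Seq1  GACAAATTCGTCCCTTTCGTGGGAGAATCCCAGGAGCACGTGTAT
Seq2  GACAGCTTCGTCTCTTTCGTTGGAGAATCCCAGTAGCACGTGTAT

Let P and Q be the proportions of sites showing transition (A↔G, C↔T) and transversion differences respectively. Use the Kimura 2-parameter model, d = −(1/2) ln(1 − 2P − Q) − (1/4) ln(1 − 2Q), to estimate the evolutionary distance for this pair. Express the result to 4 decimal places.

The sequences differ at positions 5 (A/G, transition), 6 (A/C, transversion), 13 (C/T, transition), 21 (G/T, transversion), 34 (G/T, transversion).
Of the 5 differences, 2 transitions and 3 transversions over 45 sites: P = 2/45 = 0.044444, Q = 3/45 = 0.066667.
d = −0.5·ln(0.844445) − 0.25·ln(0.866666) = −0.5·(-0.169076) − 0.25·(-0.143102) = 0.1203.

0.1203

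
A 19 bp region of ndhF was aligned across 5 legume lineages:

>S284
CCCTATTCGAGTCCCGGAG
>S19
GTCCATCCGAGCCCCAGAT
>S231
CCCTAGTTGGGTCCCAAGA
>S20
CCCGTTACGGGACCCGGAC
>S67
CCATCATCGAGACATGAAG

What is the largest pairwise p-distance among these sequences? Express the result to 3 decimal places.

Pairwise Hamming distances:
  S284 vs S19: 7
  S284 vs S231: 7
  S284 vs S20: 6
  S284 vs S67: 7
  S19 vs S231: 11
  S19 vs S20: 9
  S19 vs S67: 13
  S231 vs S20: 10
  S231 vs S67: 11
  S20 vs S67: 10
The largest is 13 mismatches, between S19 and S67; p = 13/19 = 0.684.

0.684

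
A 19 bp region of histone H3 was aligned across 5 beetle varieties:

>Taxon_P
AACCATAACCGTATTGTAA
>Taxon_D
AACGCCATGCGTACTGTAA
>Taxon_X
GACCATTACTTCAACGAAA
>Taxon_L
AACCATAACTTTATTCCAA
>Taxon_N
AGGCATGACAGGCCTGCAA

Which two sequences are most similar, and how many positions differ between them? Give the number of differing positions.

Pairwise Hamming distances:
  Taxon_P vs Taxon_D: 6
  Taxon_P vs Taxon_X: 8
  Taxon_P vs Taxon_L: 4
  Taxon_P vs Taxon_N: 8
  Taxon_D vs Taxon_X: 13
  Taxon_D vs Taxon_L: 10
  Taxon_D vs Taxon_N: 12
  Taxon_X vs Taxon_L: 7
  Taxon_X vs Taxon_N: 11
  Taxon_L vs Taxon_N: 9
The smallest is 4, between Taxon_P and Taxon_L.

4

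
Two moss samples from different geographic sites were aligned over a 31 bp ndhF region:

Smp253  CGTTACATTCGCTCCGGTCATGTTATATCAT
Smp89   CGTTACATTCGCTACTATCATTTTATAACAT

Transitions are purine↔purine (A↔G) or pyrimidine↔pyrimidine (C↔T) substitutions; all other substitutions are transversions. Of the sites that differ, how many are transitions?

Mismatches occur at site 14 (C/A, transversion), site 16 (G/T, transversion), site 17 (G/A, transition), site 22 (G/T, transversion), site 28 (T/A, transversion).
Of the 5 differences, 1 transition and 4 transversions, so the answer is 1.

1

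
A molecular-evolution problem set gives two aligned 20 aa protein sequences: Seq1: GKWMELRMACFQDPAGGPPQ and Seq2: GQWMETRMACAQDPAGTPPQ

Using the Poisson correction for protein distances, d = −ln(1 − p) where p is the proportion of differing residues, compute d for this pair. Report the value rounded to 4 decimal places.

The sequences differ at positions 2 (K/Q), 6 (L/T), 11 (F/A), 17 (G/T).
p = 4/20 = 0.200000.
d = −ln(1 − 0.200000) = −ln(0.800000) = 0.2231.

0.2231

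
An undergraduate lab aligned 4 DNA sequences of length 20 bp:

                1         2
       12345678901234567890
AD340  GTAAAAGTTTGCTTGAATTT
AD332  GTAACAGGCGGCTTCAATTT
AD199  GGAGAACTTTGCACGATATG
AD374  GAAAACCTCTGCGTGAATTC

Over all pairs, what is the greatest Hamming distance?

Pairwise Hamming distances:
  AD340 vs AD332: 5
  AD340 vs AD199: 8
  AD340 vs AD374: 6
  AD332 vs AD199: 13
  AD332 vs AD374: 9
  AD199 vs AD374: 9
The largest is 13, between AD332 and AD199.

13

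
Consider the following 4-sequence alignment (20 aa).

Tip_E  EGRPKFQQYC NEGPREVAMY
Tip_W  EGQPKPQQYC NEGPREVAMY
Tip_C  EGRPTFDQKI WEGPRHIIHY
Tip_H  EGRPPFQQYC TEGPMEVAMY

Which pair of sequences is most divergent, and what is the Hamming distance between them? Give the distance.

11

Pairwise Hamming distances:
  Tip_E vs Tip_W: 2
  Tip_E vs Tip_C: 9
  Tip_E vs Tip_H: 3
  Tip_W vs Tip_C: 11
  Tip_W vs Tip_H: 5
  Tip_C vs Tip_H: 10
The largest is 11, between Tip_W and Tip_C.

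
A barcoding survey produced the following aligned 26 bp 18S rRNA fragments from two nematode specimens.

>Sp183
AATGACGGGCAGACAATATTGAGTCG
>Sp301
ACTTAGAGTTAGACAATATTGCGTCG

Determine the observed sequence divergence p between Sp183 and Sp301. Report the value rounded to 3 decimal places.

The sequences differ at positions 2 (A/C), 4 (G/T), 6 (C/G), 7 (G/A), 9 (G/T), 10 (C/T), 22 (A/C).
There are 7 differences over 26 sites, so p = 7/26 = 0.269.

0.269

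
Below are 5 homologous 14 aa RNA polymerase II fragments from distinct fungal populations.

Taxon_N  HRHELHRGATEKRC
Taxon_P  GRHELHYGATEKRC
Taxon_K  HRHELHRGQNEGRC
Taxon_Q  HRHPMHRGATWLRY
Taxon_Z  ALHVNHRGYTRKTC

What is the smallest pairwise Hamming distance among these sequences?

2

Pairwise Hamming distances:
  Taxon_N vs Taxon_P: 2
  Taxon_N vs Taxon_K: 3
  Taxon_N vs Taxon_Q: 5
  Taxon_N vs Taxon_Z: 7
  Taxon_P vs Taxon_K: 5
  Taxon_P vs Taxon_Q: 7
  Taxon_P vs Taxon_Z: 8
  Taxon_K vs Taxon_Q: 7
  Taxon_K vs Taxon_Z: 9
  Taxon_Q vs Taxon_Z: 9
The smallest is 2, between Taxon_N and Taxon_P.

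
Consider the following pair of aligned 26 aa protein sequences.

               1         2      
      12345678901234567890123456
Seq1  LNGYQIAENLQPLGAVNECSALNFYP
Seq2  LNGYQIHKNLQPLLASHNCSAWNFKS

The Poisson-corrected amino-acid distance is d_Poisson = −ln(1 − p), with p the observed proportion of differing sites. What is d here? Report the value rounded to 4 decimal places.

0.4249

Mismatches occur at site 7 (A/H), site 8 (E/K), site 14 (G/L), site 16 (V/S), site 17 (N/H), site 18 (E/N), site 22 (L/W), site 25 (Y/K), site 26 (P/S).
p = 9/26 = 0.346154.
d = −ln(1 − 0.346154) = −ln(0.653846) = 0.4249.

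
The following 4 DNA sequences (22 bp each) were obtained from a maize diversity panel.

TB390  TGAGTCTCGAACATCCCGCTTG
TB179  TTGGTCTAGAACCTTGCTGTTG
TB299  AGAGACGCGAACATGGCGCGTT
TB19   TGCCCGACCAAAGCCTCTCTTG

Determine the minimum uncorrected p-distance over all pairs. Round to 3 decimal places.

Pairwise Hamming distances:
  TB390 vs TB179: 8
  TB390 vs TB299: 7
  TB390 vs TB19: 11
  TB179 vs TB299: 12
  TB179 vs TB19: 14
  TB299 vs TB19: 15
The smallest is 7 mismatches, between TB390 and TB299; p = 7/22 = 0.318.

0.318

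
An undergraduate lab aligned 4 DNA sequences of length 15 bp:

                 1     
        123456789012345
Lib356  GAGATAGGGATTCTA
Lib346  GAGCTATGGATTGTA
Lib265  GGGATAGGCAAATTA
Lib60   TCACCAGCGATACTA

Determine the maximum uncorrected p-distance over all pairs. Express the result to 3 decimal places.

Pairwise Hamming distances:
  Lib356 vs Lib346: 3
  Lib356 vs Lib265: 5
  Lib356 vs Lib60: 7
  Lib346 vs Lib265: 7
  Lib346 vs Lib60: 8
  Lib265 vs Lib60: 9
The largest is 9 mismatches, between Lib265 and Lib60; p = 9/15 = 0.600.

0.600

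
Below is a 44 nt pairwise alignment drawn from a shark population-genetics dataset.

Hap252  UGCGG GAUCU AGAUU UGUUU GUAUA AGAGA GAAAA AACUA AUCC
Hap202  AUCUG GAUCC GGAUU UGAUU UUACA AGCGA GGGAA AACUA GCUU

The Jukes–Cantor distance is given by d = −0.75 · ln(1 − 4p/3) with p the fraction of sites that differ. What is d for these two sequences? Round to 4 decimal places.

The sequences differ at positions 1 (U/A), 2 (G/U), 4 (G/U), 10 (U/C), 11 (A/G), 18 (U/A), 21 (G/U), 24 (U/C), 28 (A/C), 32 (A/G), 33 (A/G), 41 (A/G), 42 (U/C), 43 (C/U), 44 (C/U).
p = 15/44 = 0.340909.
d = −0.75 · ln(1 − (4/3)·0.340909) = −0.75 · ln(0.545455) = −0.75 · (-0.606135) = 0.4546.

0.4546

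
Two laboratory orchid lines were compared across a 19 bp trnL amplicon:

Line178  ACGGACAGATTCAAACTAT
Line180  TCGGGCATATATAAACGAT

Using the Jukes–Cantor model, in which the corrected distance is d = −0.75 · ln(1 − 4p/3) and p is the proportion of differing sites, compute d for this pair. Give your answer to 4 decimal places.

0.4099

The sequences differ at positions 1 (A/T), 5 (A/G), 8 (G/T), 11 (T/A), 12 (C/T), 17 (T/G).
p = 6/19 = 0.315789.
d = −0.75 · ln(1 − (4/3)·0.315789) = −0.75 · ln(0.578948) = −0.75 · (-0.546543) = 0.4099.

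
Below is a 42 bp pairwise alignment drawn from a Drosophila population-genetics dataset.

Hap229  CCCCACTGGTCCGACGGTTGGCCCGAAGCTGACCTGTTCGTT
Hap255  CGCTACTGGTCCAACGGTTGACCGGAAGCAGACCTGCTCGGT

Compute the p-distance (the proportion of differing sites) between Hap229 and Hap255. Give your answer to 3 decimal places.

The sequences differ at positions 2 (C/G), 4 (C/T), 13 (G/A), 21 (G/A), 24 (C/G), 30 (T/A), 37 (T/C), 41 (T/G).
There are 8 differences over 42 sites, so p = 8/42 = 0.190.

0.190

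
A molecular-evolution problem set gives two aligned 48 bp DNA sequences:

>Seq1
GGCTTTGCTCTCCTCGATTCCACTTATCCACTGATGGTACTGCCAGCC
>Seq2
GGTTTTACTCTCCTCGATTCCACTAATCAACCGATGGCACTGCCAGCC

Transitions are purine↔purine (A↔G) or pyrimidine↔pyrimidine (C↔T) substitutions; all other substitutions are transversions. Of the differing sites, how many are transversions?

The sequences differ at positions 3 (C/T, transition), 7 (G/A, transition), 25 (T/A, transversion), 29 (C/A, transversion), 32 (T/C, transition), 38 (T/C, transition).
Of the 6 differences, 4 transitions and 2 transversions, so the answer is 2.

2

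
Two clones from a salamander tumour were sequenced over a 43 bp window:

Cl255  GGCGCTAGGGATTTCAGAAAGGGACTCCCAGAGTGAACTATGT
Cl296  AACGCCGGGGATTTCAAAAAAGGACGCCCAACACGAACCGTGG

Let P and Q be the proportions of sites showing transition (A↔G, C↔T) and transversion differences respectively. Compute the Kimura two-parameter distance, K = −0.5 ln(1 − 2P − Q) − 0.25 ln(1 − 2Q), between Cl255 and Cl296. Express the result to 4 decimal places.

The sequences differ at positions 1 (G/A, transition), 2 (G/A, transition), 6 (T/C, transition), 7 (A/G, transition), 17 (G/A, transition), 21 (G/A, transition), 26 (T/G, transversion), 31 (G/A, transition), 32 (A/C, transversion), 33 (G/A, transition), 34 (T/C, transition), 39 (T/C, transition), 40 (A/G, transition), 43 (T/G, transversion).
Of the 14 differences, 11 transitions and 3 transversions over 43 sites: P = 11/43 = 0.255814, Q = 3/43 = 0.069767.
d = −0.5·ln(0.418605) − 0.25·ln(0.860466) = −0.5·(-0.870828) − 0.25·(-0.150281) = 0.4730.

0.4730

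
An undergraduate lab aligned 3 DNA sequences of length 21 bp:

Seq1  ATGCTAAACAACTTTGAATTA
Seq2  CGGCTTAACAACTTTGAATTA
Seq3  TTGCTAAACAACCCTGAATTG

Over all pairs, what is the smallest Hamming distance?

3

Pairwise Hamming distances:
  Seq1 vs Seq2: 3
  Seq1 vs Seq3: 4
  Seq2 vs Seq3: 6
The smallest is 3, between Seq1 and Seq2.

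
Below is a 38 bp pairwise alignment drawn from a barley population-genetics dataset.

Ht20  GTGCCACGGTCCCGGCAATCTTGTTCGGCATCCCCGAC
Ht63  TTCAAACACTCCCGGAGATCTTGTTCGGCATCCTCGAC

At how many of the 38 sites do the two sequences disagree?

9

The sequences differ at positions 1 (G/T), 3 (G/C), 4 (C/A), 5 (C/A), 8 (G/A), 9 (G/C), 16 (C/A), 17 (A/G), 34 (C/T).
That gives 9 mismatches out of 38 aligned sites, so the Hamming distance is 9.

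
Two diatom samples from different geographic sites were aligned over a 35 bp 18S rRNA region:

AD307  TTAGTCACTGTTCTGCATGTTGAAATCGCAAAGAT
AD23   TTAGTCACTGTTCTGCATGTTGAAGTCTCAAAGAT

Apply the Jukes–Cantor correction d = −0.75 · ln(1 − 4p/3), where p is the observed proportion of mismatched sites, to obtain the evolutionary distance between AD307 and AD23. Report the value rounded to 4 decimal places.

Mismatches occur at site 25 (A→G), site 28 (G→T).
p = 2/35 = 0.057143.
d = −0.75 · ln(1 − (4/3)·0.057143) = −0.75 · ln(0.923809) = −0.75 · (-0.079250) = 0.0594.

0.0594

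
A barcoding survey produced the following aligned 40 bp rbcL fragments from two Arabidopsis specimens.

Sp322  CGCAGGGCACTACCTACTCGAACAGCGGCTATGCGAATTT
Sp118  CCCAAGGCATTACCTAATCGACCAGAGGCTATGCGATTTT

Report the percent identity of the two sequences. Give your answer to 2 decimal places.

82.50%

Mismatches occur at site 2 (G↔C), site 5 (G↔A), site 10 (C↔T), site 17 (C↔A), site 22 (A↔C), site 26 (C↔A), site 37 (A↔T).
33 of the 40 sites match, so the percent identity is 33/40 × 100 = 82.50%.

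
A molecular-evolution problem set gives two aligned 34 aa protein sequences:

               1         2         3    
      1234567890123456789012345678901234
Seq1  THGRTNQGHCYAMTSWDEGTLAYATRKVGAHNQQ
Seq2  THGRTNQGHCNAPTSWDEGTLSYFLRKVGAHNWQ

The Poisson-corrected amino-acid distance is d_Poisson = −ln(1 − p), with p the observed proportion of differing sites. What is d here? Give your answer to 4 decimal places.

0.1942

The sequences differ at positions 11 (Y/N), 13 (M/P), 22 (A/S), 24 (A/F), 25 (T/L), 33 (Q/W).
p = 6/34 = 0.176471.
d = −ln(1 − 0.176471) = −ln(0.823529) = 0.1942.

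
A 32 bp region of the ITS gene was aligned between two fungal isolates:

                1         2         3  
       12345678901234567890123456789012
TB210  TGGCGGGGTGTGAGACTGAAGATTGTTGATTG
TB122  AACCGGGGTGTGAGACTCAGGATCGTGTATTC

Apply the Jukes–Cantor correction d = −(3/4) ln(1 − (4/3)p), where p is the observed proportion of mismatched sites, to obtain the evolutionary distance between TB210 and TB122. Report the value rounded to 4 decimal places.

Differing sites — 1:T/A; 2:G/A; 3:G/C; 18:G/C; 20:A/G; 24:T/C; 27:T/G; 28:G/T; 32:G/C.
p = 9/32 = 0.281250.
d = −0.75 · ln(1 − (4/3)·0.281250) = −0.75 · ln(0.625000) = −0.75 · (-0.470004) = 0.3525.

0.3525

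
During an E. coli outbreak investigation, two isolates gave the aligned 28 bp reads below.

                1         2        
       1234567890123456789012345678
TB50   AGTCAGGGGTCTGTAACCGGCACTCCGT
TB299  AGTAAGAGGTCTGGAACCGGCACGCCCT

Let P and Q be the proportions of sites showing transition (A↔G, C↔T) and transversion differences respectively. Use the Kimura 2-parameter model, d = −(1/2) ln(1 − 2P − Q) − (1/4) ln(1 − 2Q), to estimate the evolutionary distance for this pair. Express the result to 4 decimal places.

0.2047

The sequences differ at positions 4 (C/A, transversion), 7 (G/A, transition), 14 (T/G, transversion), 24 (T/G, transversion), 27 (G/C, transversion).
Of the 5 differences, 1 transition and 4 transversions over 28 sites: P = 1/28 = 0.035714, Q = 4/28 = 0.142857.
d = −0.5·ln(0.785715) − 0.25·ln(0.714286) = −0.5·(-0.241161) − 0.25·(-0.336472) = 0.2047.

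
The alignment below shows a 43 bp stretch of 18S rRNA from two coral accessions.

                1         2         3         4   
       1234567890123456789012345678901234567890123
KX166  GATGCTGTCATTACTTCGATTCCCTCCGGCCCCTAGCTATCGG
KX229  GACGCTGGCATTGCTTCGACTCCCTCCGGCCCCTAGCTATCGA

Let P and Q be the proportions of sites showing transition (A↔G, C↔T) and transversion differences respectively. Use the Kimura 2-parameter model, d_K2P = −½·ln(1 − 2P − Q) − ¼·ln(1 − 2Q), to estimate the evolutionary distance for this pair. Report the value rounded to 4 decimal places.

0.1293

The sequences differ at positions 3 (T/C, transition), 8 (T/G, transversion), 13 (A/G, transition), 20 (T/C, transition), 43 (G/A, transition).
Of the 5 differences, 4 transitions and 1 transversion over 43 sites: P = 4/43 = 0.093023, Q = 1/43 = 0.023256.
d = −0.5·ln(0.790698) − 0.25·ln(0.953488) = −0.5·(-0.234839) − 0.25·(-0.047628) = 0.1293.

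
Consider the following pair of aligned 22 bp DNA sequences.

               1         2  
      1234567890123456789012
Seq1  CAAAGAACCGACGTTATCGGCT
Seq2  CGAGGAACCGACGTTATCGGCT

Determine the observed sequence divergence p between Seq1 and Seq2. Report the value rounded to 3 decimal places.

The sequences differ at positions 2 (A/G), 4 (A/G).
There are 2 differences over 22 sites, so p = 2/22 = 0.091.

0.091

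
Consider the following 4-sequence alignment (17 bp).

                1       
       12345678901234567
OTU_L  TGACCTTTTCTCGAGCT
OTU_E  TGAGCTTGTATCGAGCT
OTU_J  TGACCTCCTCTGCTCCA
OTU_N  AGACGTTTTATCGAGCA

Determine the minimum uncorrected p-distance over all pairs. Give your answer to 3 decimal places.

Pairwise Hamming distances:
  OTU_L vs OTU_E: 3
  OTU_L vs OTU_J: 7
  OTU_L vs OTU_N: 4
  OTU_E vs OTU_J: 9
  OTU_E vs OTU_N: 5
  OTU_J vs OTU_N: 9
The smallest is 3 mismatches, between OTU_L and OTU_E; p = 3/17 = 0.176.

0.176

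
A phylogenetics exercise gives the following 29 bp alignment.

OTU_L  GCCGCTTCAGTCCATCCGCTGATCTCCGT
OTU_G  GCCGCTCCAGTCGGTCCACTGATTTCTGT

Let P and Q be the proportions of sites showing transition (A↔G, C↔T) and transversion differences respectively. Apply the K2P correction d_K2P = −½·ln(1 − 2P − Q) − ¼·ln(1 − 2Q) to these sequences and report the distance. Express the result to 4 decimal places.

0.2563

Differing sites — 7:T/C (Ti); 13:C/G (Tv); 14:A/G (Ti); 18:G/A (Ti); 24:C/T (Ti); 27:C/T (Ti).
Of the 6 differences, 5 transitions and 1 transversion over 29 sites: P = 5/29 = 0.172414, Q = 1/29 = 0.034483.
d = −0.5·ln(0.620689) − 0.25·ln(0.931034) = −0.5·(-0.476925) − 0.25·(-0.071459) = 0.2563.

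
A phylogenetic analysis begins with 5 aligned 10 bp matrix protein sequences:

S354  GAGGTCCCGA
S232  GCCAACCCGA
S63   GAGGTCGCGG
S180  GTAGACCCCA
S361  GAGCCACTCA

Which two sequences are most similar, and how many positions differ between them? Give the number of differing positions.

Pairwise Hamming distances:
  S354 vs S232: 4
  S354 vs S63: 2
  S354 vs S180: 4
  S354 vs S361: 5
  S232 vs S63: 6
  S232 vs S180: 4
  S232 vs S361: 7
  S63 vs S180: 6
  S63 vs S361: 7
  S180 vs S361: 6
The smallest is 2, between S354 and S63.

2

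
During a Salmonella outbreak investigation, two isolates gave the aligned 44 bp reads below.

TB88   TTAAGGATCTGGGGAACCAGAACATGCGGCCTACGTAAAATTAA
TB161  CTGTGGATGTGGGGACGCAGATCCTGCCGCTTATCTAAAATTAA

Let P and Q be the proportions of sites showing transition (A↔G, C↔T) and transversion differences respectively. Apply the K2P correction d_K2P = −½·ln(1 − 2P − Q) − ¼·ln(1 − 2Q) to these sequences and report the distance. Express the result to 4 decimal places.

Differing sites — 1:T/C (Ti); 3:A/G (Ti); 4:A/T (Tv); 9:C/G (Tv); 16:A/C (Tv); 17:C/G (Tv); 22:A/T (Tv); 24:A/C (Tv); 28:G/C (Tv); 31:C/T (Ti); 34:C/T (Ti); 35:G/C (Tv).
Of the 12 differences, 4 transitions and 8 transversions over 44 sites: P = 4/44 = 0.090909, Q = 8/44 = 0.181818.
d = −0.5·ln(0.636364) − 0.25·ln(0.636364) = −0.5·(-0.451985) − 0.25·(-0.451985) = 0.3390.

0.3390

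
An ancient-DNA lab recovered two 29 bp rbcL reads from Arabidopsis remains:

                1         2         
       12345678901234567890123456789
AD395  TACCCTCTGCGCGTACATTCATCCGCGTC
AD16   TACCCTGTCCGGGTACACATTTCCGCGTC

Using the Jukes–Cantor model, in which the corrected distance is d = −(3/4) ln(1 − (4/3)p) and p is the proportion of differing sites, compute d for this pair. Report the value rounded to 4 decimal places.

The sequences differ at positions 7 (C/G), 9 (G/C), 12 (C/G), 18 (T/C), 19 (T/A), 20 (C/T), 21 (A/T).
p = 7/29 = 0.241379.
d = −0.75 · ln(1 − (4/3)·0.241379) = −0.75 · ln(0.678161) = −0.75 · (-0.388371) = 0.2913.

0.2913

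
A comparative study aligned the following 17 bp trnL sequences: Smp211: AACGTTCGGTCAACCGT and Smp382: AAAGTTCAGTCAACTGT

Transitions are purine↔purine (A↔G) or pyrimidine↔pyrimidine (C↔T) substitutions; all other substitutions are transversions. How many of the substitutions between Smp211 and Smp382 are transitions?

2

The sequences differ at positions 3 (C/A, transversion), 8 (G/A, transition), 15 (C/T, transition).
Of the 3 differences, 2 transitions and 1 transversion, so the answer is 2.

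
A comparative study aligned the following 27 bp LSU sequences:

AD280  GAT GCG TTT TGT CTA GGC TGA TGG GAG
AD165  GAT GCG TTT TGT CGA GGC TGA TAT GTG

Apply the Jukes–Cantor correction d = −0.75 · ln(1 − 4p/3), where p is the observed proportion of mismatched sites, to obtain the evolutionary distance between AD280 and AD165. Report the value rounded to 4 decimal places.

0.1650

Differing sites — 14:T/G; 23:G/A; 24:G/T; 26:A/T.
p = 4/27 = 0.148148.
d = −0.75 · ln(1 − (4/3)·0.148148) = −0.75 · ln(0.802469) = −0.75 · (-0.220062) = 0.1650.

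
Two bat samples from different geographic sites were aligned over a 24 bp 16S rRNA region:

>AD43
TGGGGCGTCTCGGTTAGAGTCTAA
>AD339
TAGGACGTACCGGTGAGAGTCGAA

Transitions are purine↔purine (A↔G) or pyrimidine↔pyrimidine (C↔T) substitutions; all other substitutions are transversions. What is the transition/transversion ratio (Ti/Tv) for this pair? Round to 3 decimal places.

1.000

Mismatches occur at site 2 (G↔A, transition), site 5 (G↔A, transition), site 9 (C↔A, transversion), site 10 (T↔C, transition), site 15 (T↔G, transversion), site 22 (T↔G, transversion).
Of the 6 differences, 3 transitions and 3 transversions, so Ti/Tv = 3/3 = 1.000.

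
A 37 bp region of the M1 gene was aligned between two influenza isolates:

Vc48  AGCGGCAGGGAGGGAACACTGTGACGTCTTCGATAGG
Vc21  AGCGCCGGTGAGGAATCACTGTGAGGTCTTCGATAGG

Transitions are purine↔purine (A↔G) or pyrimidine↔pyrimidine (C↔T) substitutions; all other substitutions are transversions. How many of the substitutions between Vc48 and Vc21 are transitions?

Differing sites — 5:G/C (Tv); 7:A/G (Ti); 9:G/T (Tv); 14:G/A (Ti); 16:A/T (Tv); 25:C/G (Tv).
Of the 6 differences, 2 transitions and 4 transversions, so the answer is 2.

2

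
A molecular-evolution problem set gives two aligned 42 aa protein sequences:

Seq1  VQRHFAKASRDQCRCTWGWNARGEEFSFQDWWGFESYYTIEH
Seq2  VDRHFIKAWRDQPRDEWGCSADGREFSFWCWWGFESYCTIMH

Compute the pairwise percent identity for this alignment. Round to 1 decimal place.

66.7%

Mismatches occur at site 2 (Q/D), site 6 (A/I), site 9 (S/W), site 13 (C/P), site 15 (C/D), site 16 (T/E), site 19 (W/C), site 20 (N/S), site 22 (R/D), site 24 (E/R), site 29 (Q/W), site 30 (D/C), site 38 (Y/C), site 41 (E/M).
28 of the 42 sites match, so the percent identity is 28/42 × 100 = 66.7%.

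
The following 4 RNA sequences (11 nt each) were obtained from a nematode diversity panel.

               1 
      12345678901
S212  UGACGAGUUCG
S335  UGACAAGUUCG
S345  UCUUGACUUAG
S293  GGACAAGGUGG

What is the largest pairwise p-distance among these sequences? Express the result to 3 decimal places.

0.727

Pairwise Hamming distances:
  S212 vs S335: 1
  S212 vs S345: 5
  S212 vs S293: 4
  S335 vs S345: 6
  S335 vs S293: 3
  S345 vs S293: 8
The largest is 8 mismatches, between S345 and S293; p = 8/11 = 0.727.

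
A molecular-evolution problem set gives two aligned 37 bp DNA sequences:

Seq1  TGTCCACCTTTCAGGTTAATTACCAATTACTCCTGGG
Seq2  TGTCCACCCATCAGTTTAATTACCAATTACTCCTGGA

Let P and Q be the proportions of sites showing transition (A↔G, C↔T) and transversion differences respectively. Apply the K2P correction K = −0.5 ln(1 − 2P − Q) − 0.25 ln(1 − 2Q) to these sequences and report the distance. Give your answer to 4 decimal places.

0.1171

The sequences differ at positions 9 (T/C, transition), 10 (T/A, transversion), 15 (G/T, transversion), 37 (G/A, transition).
Of the 4 differences, 2 transitions and 2 transversions over 37 sites: P = 2/37 = 0.054054, Q = 2/37 = 0.054054.
d = −0.5·ln(0.837838) − 0.25·ln(0.891892) = −0.5·(-0.176931) − 0.25·(-0.114410) = 0.1171.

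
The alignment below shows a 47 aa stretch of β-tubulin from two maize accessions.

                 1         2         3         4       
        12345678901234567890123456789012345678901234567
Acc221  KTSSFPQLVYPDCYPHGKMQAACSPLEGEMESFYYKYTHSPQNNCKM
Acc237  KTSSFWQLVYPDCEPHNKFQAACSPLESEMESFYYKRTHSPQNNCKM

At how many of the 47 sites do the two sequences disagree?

6

Differing sites — 6:P/W; 14:Y/E; 17:G/N; 19:M/F; 28:G/S; 37:Y/R.
That gives 6 mismatches out of 47 aligned sites, so the Hamming distance is 6.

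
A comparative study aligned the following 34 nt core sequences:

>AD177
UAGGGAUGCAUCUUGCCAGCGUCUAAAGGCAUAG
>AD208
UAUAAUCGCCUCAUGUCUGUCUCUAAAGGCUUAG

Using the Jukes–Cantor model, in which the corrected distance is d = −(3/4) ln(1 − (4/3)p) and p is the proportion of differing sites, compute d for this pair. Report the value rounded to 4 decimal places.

0.4770

The sequences differ at positions 3 (G/U), 4 (G/A), 5 (G/A), 6 (A/U), 7 (U/C), 10 (A/C), 13 (U/A), 16 (C/U), 18 (A/U), 20 (C/U), 21 (G/C), 31 (A/U).
p = 12/34 = 0.352941.
d = −0.75 · ln(1 − (4/3)·0.352941) = −0.75 · ln(0.529412) = −0.75 · (-0.635988) = 0.4770.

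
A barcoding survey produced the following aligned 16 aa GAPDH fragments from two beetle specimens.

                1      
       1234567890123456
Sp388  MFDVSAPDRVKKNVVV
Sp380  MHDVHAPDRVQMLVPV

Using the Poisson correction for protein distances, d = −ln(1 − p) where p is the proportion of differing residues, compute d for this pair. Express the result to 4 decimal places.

The sequences differ at positions 2 (F/H), 5 (S/H), 11 (K/Q), 12 (K/M), 13 (N/L), 15 (V/P).
p = 6/16 = 0.375000.
d = −ln(1 − 0.375000) = −ln(0.625000) = 0.4700.

0.4700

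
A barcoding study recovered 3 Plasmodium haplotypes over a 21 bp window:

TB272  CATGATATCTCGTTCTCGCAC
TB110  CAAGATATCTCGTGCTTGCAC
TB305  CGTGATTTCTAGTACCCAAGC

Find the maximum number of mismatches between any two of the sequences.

10

Pairwise Hamming distances:
  TB272 vs TB110: 3
  TB272 vs TB305: 8
  TB110 vs TB305: 10
The largest is 10, between TB110 and TB305.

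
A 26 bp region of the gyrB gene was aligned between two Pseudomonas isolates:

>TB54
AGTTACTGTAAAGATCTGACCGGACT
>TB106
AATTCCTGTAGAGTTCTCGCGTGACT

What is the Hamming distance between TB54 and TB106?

Differing sites — 2:G/A; 5:A/C; 11:A/G; 14:A/T; 18:G/C; 19:A/G; 21:C/G; 22:G/T.
That gives 8 mismatches out of 26 aligned sites, so the Hamming distance is 8.

8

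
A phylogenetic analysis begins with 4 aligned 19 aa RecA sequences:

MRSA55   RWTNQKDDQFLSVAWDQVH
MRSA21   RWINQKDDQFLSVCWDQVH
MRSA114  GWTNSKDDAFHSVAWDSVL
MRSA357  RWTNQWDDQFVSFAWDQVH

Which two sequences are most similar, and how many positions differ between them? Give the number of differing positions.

2

Pairwise Hamming distances:
  MRSA55 vs MRSA21: 2
  MRSA55 vs MRSA114: 6
  MRSA55 vs MRSA357: 3
  MRSA21 vs MRSA114: 8
  MRSA21 vs MRSA357: 5
  MRSA114 vs MRSA357: 8
The smallest is 2, between MRSA55 and MRSA21.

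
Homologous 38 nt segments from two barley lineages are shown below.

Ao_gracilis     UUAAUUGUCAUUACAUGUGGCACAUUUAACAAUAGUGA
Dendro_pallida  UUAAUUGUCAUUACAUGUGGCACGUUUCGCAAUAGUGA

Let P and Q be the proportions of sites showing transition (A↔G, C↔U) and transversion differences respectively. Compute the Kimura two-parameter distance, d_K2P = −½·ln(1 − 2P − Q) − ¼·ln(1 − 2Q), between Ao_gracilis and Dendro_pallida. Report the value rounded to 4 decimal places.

Mismatches occur at site 24 (A→G, transition), site 28 (A→C, transversion), site 29 (A→G, transition).
Of the 3 differences, 2 transitions and 1 transversion over 38 sites: P = 2/38 = 0.052632, Q = 1/38 = 0.026316.
d = −0.5·ln(0.868420) − 0.25·ln(0.947368) = −0.5·(-0.141080) − 0.25·(-0.054068) = 0.0841.

0.0841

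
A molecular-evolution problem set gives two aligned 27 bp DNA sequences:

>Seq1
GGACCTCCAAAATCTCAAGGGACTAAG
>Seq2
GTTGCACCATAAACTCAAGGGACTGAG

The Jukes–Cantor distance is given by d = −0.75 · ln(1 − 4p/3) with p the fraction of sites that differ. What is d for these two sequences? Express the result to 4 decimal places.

Mismatches occur at site 2 (G↔T), site 3 (A↔T), site 4 (C↔G), site 6 (T↔A), site 10 (A↔T), site 13 (T↔A), site 25 (A↔G).
p = 7/27 = 0.259259.
d = −0.75 · ln(1 − (4/3)·0.259259) = −0.75 · ln(0.654321) = −0.75 · (-0.424157) = 0.3181.

0.3181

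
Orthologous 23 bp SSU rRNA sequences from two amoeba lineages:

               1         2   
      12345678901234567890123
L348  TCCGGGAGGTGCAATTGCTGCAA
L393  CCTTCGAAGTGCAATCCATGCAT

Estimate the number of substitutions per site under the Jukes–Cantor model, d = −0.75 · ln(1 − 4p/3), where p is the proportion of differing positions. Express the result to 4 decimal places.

0.5532

The sequences differ at positions 1 (T/C), 3 (C/T), 4 (G/T), 5 (G/C), 8 (G/A), 16 (T/C), 17 (G/C), 18 (C/A), 23 (A/T).
p = 9/23 = 0.391304.
d = −0.75 · ln(1 − (4/3)·0.391304) = −0.75 · ln(0.478261) = −0.75 · (-0.737599) = 0.5532.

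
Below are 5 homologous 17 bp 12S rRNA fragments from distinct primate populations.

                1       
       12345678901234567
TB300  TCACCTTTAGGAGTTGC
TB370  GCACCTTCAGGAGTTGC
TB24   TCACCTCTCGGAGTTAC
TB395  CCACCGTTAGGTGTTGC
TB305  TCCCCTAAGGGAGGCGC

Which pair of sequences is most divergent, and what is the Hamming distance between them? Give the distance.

9

Pairwise Hamming distances:
  TB300 vs TB370: 2
  TB300 vs TB24: 3
  TB300 vs TB395: 3
  TB300 vs TB305: 6
  TB370 vs TB24: 5
  TB370 vs TB395: 4
  TB370 vs TB305: 7
  TB24 vs TB395: 6
  TB24 vs TB305: 7
  TB395 vs TB305: 9
The largest is 9, between TB395 and TB305.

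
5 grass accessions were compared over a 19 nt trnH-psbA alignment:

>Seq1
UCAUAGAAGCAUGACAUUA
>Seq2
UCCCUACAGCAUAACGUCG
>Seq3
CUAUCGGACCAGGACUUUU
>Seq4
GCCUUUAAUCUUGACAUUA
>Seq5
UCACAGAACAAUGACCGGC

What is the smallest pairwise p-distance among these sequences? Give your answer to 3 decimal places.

Pairwise Hamming distances:
  Seq1 vs Seq2: 9
  Seq1 vs Seq3: 8
  Seq1 vs Seq4: 6
  Seq1 vs Seq5: 7
  Seq2 vs Seq3: 13
  Seq2 vs Seq4: 10
  Seq2 vs Seq5: 11
  Seq3 vs Seq4: 11
  Seq3 vs Seq5: 11
  Seq4 vs Seq5: 12
The smallest is 6 mismatches, between Seq1 and Seq4; p = 6/19 = 0.316.

0.316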